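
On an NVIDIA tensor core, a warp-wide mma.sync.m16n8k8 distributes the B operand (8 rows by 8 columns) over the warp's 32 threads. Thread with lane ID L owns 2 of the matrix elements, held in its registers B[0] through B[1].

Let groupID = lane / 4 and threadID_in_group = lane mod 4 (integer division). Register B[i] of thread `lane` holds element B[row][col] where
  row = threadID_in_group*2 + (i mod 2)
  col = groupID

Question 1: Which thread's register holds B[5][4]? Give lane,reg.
18,1

c: 4->gid=4  r: 5->tid=2,i&1=1
L=4*4+2=18  i=1=1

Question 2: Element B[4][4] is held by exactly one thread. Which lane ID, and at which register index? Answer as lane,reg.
18,0

c=4->g=4  r=4->t=2,b0=0
L=4*4+2=18  i=0=0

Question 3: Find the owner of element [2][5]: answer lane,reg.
c=5→G=5  r=2→T=1,p=0
L=5*4+1=21  i=0=0

21,0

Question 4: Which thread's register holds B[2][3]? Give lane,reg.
13,0

c: 3->gid=3  r: 2->tid=1,i&1=0
L=3*4+1=13  i=0=0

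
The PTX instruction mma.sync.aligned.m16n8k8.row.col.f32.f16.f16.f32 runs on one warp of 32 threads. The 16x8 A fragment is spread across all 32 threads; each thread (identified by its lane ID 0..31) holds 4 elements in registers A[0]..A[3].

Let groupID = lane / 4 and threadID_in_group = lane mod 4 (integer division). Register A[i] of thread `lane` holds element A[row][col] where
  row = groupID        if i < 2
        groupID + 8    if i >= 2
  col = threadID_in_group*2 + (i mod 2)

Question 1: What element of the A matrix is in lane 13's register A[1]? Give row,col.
3,3

L=13=>grp=13>>2=3, tig=13&3=1
[1]=>row 3+0=3  col 1·2+1=3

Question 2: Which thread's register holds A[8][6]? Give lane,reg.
r=8→G=0,rhi=1  c=6→T=3,p=0
L=0*4+3=3  i=1*2+0=2

3,2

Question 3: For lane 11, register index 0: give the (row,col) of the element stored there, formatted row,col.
lane 11->11/4=2, 11 mod 4=3
i=0  r:2+0->2  c:2·3+0->6

2,6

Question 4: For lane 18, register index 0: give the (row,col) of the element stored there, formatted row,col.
4,4

L=18=>grp=18>>2=4, tig=18&3=2
[0]=>row 4+0=4  col 2·2+0=4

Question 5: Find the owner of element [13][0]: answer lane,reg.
20,2

r=13⇒gr=5,Rb=1  c=0⇒th=0,odd=0
L=5*4+0=20  i=1*2+0=2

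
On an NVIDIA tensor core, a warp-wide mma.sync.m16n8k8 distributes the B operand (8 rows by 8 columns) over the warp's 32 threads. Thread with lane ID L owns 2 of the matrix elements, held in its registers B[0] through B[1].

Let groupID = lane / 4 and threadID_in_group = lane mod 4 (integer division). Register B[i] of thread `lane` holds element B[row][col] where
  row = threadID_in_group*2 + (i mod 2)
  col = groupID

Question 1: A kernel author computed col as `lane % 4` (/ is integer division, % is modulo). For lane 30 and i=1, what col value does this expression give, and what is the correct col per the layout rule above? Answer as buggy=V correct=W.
buggy=2 correct=7

`lane % 4`[30,1]->2
lane 30->30/4=7, 30 mod 4=2
i=1  r:2·2+1->5  c:7
col: 2 vs 7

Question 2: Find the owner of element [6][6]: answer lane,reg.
27,0

c=6→G=6  r=6→T=3,p=0
L=6*4+3=27  i=0=0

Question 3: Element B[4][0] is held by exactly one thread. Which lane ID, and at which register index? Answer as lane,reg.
c=0⇒gr=0  r=4⇒th=2,odd=0
L=0*4+2=2  i=0=0

2,0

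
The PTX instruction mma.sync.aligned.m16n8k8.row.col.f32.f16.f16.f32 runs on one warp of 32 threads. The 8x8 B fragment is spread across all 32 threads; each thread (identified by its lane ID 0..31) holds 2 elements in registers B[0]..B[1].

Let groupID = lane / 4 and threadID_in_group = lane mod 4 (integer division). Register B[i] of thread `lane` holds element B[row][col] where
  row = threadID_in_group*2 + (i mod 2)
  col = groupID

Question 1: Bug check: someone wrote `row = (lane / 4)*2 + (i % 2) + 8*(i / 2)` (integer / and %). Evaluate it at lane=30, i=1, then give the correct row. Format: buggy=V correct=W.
`(lane / 4)*2 + (i % 2) + 8*(i / 2)`[30,1]=>15
30: grp=7,tig=2
[1] (2*2+1,7) = (5,7)
row: 15 vs 5

buggy=15 correct=5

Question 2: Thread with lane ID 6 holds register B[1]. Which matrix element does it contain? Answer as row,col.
lane 6->6/4=1, 6 mod 4=2
i=1  r:2·2+1->5  c:1

5,1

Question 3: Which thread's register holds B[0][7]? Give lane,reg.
28,0

c: 7->gid=7  r: 0->tid=0,i&1=0
L=7*4+0=28  i=0=0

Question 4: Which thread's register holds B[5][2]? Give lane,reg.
10,1

c=2→G=2  r=5→T=2,p=1
L=2*4+2=10  i=1=1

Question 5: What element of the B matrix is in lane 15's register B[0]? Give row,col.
lane 15->15/4=3, 15 mod 4=3
i=0  r:2·3+0->6  c:3

6,3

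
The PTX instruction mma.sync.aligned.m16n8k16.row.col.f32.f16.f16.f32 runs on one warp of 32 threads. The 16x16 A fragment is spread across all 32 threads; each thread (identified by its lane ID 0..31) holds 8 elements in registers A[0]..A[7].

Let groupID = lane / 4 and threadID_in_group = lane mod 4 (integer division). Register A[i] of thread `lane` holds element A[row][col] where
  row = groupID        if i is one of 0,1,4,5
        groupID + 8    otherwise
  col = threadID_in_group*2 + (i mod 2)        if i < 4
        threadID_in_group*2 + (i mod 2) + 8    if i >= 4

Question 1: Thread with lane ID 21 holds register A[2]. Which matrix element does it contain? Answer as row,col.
13,2

lane 21: g=5 (21/4), t=1 (21%4)
i=2: r=5+8=13, c=1*2+0+0=2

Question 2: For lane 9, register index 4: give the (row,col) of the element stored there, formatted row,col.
lane 9: g=2 (9/4), t=1 (9%4)
i=4: r=2+0=2, c=1*2+0+8=10

2,10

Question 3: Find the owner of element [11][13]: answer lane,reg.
r:11=>grp=3,rB=1  c:13=>cB=1,tig=2,lo=1
L=3*4+2=14  i=1*4+1*2+1=7

14,7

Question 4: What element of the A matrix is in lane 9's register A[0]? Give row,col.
2,2

L=9=>grp=9>>2=2, tig=9&3=1
[0]=>row 2+0=2  col 1·2+0+0=2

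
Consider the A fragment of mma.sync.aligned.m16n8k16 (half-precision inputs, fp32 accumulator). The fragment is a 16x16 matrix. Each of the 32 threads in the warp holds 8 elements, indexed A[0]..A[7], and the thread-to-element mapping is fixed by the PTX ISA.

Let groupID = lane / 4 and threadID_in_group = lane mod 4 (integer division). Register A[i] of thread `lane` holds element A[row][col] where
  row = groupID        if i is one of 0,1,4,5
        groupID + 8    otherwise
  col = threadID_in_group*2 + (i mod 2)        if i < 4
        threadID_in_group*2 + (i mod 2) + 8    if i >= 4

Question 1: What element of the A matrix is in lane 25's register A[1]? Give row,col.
L=25->g=25>>2=6, t=25&3=1
[1]->row 6+0=6  col 1·2+1+0=3

6,3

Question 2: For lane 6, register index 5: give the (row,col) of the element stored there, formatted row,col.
1,13

lane 6->6/4=1, 6 mod 4=2
i=5  r:1+0->1  c:2·2+1+8->13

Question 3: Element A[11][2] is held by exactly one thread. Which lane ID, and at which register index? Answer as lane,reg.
r=11->g=3,rb=1  c=2->cb=0,t=1,b0=0
L=3*4+1=13  i=0*4+1*2+0=2

13,2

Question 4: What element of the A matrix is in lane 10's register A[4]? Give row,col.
lane 10⇒10/4=2, 10 mod 4=2
i=4  r:2+0⇒2  c:2·2+0+8⇒12

2,12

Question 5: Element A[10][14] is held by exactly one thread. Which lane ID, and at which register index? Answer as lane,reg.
r=10⇒gr=2,Rb=1  c=14⇒Cb=1,th=3,odd=0
L=2*4+3=11  i=1*4+1*2+0=6

11,6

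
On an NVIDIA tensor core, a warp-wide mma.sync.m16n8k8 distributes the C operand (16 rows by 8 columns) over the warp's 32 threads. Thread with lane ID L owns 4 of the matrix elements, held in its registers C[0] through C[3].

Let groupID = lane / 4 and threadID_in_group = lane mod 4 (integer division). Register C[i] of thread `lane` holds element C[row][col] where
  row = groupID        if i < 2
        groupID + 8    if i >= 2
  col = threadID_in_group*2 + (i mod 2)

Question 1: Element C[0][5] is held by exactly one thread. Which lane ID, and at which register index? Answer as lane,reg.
2,1

r: 0->gid=0,r8=0  c: 5->tid=2,i&1=1
L=0*4+2=2  i=0*2+1=1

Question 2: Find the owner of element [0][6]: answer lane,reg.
3,0

r=0->g=0,rb=0  c=6->t=3,b0=0
L=0*4+3=3  i=0*2+0=0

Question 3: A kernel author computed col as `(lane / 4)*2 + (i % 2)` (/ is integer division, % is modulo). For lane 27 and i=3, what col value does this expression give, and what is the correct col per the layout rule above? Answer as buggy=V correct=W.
`(lane / 4)*2 + (i % 2)`[27,3]→13
27: G=6,T=3
[3] (6+8,3*2+1) = (14,7)
col: 13 vs 7

buggy=13 correct=7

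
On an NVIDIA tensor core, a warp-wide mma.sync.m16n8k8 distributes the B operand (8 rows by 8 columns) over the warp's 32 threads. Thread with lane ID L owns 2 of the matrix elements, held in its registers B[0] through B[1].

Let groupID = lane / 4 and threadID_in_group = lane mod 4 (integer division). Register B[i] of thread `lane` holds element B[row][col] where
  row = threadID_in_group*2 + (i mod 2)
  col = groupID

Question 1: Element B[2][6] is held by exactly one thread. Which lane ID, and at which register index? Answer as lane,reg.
25,0

c=6→G=6  r=2→T=1,p=0
L=6*4+1=25  i=0=0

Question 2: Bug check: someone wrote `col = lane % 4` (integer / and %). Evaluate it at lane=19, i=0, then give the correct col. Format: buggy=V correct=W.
`lane % 4`[19,0]=>3
lane 19: grp=4 (19/4), tig=3 (19%4)
i=0: r=3*2+0=6, c=grp=4
col: 3 vs 4

buggy=3 correct=4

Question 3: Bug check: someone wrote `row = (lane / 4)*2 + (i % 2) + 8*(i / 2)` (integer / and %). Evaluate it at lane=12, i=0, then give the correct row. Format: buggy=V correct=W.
buggy=6 correct=0

`(lane / 4)*2 + (i % 2) + 8*(i / 2)`[12,0]->6
12: gid=3,tid=0
[0] (0*2+0,3) = (0,3)
row: 6 vs 0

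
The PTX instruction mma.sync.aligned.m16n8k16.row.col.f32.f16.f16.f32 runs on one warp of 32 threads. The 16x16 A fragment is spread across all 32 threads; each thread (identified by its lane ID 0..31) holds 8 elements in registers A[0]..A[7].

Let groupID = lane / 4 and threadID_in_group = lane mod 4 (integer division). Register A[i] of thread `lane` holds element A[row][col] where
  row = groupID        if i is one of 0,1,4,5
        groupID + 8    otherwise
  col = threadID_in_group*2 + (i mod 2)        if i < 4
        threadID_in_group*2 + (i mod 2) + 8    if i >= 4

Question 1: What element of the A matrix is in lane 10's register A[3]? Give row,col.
10,5

10: gid=2,tid=2
[3] (2+8,2*2+1+0) = (10,5)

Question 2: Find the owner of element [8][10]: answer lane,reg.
r:8=>grp=0,rB=1  c:10=>cB=1,tig=1,lo=0
L=0*4+1=1  i=1*4+1*2+0=6

1,6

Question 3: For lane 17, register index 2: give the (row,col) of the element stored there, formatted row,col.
12,2

lane 17⇒17/4=4, 17 mod 4=1
i=2  r:4+8⇒12  c:2·1+0+0⇒2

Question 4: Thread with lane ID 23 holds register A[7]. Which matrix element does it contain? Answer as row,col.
13,15

lane 23→23/4=5, 23 mod 4=3
i=7  r:5+8→13  c:2·3+1+8→15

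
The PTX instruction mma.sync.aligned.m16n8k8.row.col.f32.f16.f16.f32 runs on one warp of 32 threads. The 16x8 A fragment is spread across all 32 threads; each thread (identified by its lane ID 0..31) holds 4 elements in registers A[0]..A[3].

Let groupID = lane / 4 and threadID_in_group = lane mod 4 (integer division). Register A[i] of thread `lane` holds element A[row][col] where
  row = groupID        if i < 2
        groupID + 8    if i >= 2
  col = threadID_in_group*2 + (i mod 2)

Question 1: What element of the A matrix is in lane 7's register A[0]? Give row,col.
7: grp=1,tig=3
[0] (1+0,3*2+0) = (1,6)

1,6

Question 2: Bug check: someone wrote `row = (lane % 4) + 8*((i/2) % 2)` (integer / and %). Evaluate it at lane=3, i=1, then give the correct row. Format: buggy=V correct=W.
`(lane % 4) + 8*((i/2) % 2)`[3,1]=>3
3: grp=0,tig=3
[1] (0+0,3*2+1) = (0,7)
row: 3 vs 0

buggy=3 correct=0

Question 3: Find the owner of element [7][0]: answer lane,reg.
r=7→G=7,rhi=0  c=0→T=0,p=0
L=7*4+0=28  i=0*2+0=0

28,0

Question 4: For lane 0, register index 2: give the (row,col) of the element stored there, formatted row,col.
8,0

L=0→G=0>>2=0, T=0&3=0
[2]→row 0+8=8  col 0·2+0=0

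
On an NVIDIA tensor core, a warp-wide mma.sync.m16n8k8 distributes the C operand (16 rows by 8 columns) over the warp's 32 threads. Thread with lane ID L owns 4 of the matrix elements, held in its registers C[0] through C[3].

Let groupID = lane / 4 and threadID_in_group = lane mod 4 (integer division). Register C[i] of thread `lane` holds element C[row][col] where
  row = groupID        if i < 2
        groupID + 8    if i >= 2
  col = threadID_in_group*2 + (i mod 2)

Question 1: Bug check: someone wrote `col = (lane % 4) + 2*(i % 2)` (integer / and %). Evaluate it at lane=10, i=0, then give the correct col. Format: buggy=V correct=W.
buggy=2 correct=4

`(lane % 4) + 2*(i % 2)`[10,0]->2
lane 10->10/4=2, 10 mod 4=2
i=0  r:2+0->2  c:2·2+0->4
col: 2 vs 4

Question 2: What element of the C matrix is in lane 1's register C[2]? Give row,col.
L=1->g=1>>2=0, t=1&3=1
[2]->row 0+8=8  col 1·2+0=2

8,2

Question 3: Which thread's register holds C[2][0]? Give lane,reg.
r:2=>grp=2,rB=0  c:0=>tig=0,lo=0
L=2*4+0=8  i=0*2+0=0

8,0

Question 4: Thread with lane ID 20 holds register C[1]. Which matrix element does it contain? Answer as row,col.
5,1

L=20->gid=20>>2=5, tid=20&3=0
[1]->row 5+0=5  col 0·2+1=1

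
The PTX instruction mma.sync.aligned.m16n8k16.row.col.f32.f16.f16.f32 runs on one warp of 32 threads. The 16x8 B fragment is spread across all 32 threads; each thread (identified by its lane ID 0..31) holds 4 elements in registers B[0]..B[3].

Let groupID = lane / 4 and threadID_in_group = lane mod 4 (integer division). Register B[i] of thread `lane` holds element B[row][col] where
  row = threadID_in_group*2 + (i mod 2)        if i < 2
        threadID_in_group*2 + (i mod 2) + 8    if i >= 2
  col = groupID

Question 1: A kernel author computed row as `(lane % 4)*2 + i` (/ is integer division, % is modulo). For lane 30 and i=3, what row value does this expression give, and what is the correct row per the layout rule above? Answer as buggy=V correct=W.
`(lane % 4)*2 + i`[30,3]=>7
lane 30: grp=7 (30/4), tig=2 (30%4)
i=3: r=2*2+1+8=13, c=grp=7
row: 7 vs 13

buggy=7 correct=13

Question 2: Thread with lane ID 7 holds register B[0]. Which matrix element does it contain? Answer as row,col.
lane 7=>7/4=1, 7 mod 4=3
i=0  r:2·3+0+0=>6  c:1

6,1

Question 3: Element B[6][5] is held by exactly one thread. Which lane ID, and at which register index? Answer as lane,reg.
c=5→G=5  r=6→rhi=0,T=3,p=0
L=5*4+3=23  i=0*2+0=0

23,0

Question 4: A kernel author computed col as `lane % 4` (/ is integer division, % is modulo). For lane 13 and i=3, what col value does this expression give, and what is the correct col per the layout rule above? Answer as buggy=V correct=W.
`lane % 4`[13,3]⇒1
L=13⇒gr=13>>2=3, th=13&3=1
[3]⇒row 1·2+1+8=11  col gr=3
col: 1 vs 3

buggy=1 correct=3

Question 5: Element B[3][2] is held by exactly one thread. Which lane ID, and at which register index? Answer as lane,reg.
c=2->g=2  r=3->rb=0,t=1,b0=1
L=2*4+1=9  i=0*2+1=1

9,1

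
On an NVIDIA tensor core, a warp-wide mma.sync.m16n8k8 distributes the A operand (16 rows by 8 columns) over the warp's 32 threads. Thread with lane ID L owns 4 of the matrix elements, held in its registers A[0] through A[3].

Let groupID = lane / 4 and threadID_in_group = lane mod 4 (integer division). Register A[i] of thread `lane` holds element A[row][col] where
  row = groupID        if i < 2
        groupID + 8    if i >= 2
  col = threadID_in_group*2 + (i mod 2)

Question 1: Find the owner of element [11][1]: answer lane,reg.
r:11=>grp=3,rB=1  c:1=>tig=0,lo=1
L=3*4+0=12  i=1*2+1=3

12,3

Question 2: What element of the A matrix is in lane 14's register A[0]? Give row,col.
lane 14→14/4=3, 14 mod 4=2
i=0  r:3+0→3  c:2·2+0→4

3,4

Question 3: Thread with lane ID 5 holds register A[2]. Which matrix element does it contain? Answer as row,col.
L=5⇒gr=5>>2=1, th=5&3=1
[2]⇒row 1+8=9  col 1·2+0=2

9,2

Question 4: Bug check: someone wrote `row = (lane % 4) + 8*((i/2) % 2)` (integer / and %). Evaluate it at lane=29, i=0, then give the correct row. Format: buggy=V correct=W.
`(lane % 4) + 8*((i/2) % 2)`[29,0]->1
lane 29: gid=7 (29/4), tid=1 (29%4)
i=0: r=7+0=7, c=1*2+0=2
row: 1 vs 7

buggy=1 correct=7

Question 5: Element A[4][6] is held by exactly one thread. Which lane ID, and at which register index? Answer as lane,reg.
19,0

r=4->g=4,rb=0  c=6->t=3,b0=0
L=4*4+3=19  i=0*2+0=0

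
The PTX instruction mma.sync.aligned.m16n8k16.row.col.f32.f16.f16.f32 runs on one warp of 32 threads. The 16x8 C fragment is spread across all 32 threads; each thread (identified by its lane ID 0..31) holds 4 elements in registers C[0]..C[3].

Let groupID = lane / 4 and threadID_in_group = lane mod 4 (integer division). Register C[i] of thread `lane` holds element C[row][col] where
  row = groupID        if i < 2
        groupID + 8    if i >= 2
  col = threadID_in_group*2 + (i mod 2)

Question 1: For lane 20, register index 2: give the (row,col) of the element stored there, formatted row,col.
lane 20->20/4=5, 20 mod 4=0
i=2  r:5+8->13  c:2·0+0->0

13,0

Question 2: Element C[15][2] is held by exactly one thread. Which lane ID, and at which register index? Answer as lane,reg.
29,2

r:15=>grp=7,rB=1  c:2=>tig=1,lo=0
L=7*4+1=29  i=1*2+0=2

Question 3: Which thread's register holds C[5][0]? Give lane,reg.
20,0

r: 5->gid=5,r8=0  c: 0->tid=0,i&1=0
L=5*4+0=20  i=0*2+0=0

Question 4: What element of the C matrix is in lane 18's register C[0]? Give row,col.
18: grp=4,tig=2
[0] (4+0,2*2+0) = (4,4)

4,4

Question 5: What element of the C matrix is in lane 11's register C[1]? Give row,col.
lane 11=>11/4=2, 11 mod 4=3
i=1  r:2+0=>2  c:2·3+1=>7

2,7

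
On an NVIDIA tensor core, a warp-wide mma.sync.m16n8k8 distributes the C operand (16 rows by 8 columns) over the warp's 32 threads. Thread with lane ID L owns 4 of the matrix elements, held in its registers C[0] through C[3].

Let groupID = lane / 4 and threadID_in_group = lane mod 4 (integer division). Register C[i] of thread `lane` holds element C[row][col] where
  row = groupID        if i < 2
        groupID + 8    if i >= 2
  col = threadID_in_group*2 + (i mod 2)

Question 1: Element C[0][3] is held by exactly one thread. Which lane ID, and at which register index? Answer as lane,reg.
r: 0->gid=0,r8=0  c: 3->tid=1,i&1=1
L=0*4+1=1  i=0*2+1=1

1,1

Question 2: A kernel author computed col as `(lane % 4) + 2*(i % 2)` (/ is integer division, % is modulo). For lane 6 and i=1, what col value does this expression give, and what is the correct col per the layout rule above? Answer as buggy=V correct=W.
`(lane % 4) + 2*(i % 2)`[6,1]->4
lane 6->6/4=1, 6 mod 4=2
i=1  r:1+0->1  c:2·2+1->5
col: 4 vs 5

buggy=4 correct=5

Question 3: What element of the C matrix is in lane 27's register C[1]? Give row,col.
6,7

lane 27->27/4=6, 27 mod 4=3
i=1  r:6+0->6  c:2·3+1->7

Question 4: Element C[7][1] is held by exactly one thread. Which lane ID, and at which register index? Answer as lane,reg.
28,1

r: 7->gid=7,r8=0  c: 1->tid=0,i&1=1
L=7*4+0=28  i=0*2+1=1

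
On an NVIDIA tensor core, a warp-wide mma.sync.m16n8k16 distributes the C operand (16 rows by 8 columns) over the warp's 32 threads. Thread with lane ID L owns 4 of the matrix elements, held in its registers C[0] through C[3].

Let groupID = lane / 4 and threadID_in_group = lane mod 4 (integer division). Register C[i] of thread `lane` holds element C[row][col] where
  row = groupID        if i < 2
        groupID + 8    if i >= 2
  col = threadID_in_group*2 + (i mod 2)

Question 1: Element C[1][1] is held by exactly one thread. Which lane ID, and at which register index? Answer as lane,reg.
4,1

r=1→G=1,rhi=0  c=1→T=0,p=1
L=1*4+0=4  i=0*2+1=1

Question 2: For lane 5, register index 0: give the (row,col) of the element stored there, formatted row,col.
1,2

lane 5->5/4=1, 5 mod 4=1
i=0  r:1+0->1  c:2·1+0->2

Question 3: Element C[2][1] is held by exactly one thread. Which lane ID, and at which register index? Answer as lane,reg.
8,1

r:2=>grp=2,rB=0  c:1=>tig=0,lo=1
L=2*4+0=8  i=0*2+1=1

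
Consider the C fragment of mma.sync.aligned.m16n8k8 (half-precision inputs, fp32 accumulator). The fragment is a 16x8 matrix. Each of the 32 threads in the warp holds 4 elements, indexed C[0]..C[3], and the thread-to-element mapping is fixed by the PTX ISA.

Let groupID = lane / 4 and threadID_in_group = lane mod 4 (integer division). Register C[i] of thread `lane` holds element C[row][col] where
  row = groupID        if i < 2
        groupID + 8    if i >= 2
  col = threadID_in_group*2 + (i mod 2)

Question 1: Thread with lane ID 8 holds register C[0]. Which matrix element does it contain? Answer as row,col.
8: gr=2,th=0
[0] (2+0,0*2+0) = (2,0)

2,0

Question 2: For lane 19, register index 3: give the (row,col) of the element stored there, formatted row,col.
19: gid=4,tid=3
[3] (4+8,3*2+1) = (12,7)

12,7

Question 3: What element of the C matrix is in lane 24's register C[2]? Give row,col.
lane 24=>24/4=6, 24 mod 4=0
i=2  r:6+8=>14  c:2·0+0=>0

14,0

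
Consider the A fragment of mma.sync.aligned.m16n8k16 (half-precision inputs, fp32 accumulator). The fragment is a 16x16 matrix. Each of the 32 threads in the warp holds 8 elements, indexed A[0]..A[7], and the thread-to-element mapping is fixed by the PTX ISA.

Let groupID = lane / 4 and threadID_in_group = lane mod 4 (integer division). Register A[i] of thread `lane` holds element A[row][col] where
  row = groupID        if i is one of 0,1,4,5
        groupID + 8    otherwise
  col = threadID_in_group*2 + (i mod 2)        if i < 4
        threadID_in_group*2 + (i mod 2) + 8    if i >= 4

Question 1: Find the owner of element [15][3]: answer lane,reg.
r: 15->gid=7,r8=1  c: 3->c8=0,tid=1,i&1=1
L=7*4+1=29  i=0*4+1*2+1=3

29,3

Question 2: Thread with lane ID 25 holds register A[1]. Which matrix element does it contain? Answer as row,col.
25: G=6,T=1
[1] (6+0,1*2+1+0) = (6,3)

6,3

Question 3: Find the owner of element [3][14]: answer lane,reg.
15,4

r:3=>grp=3,rB=0  c:14=>cB=1,tig=3,lo=0
L=3*4+3=15  i=1*4+0*2+0=4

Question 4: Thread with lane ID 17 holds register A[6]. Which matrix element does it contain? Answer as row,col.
L=17→G=17>>2=4, T=17&3=1
[6]→row 4+8=12  col 1·2+0+8=10

12,10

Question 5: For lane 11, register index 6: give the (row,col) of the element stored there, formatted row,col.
lane 11: gid=2 (11/4), tid=3 (11%4)
i=6: r=2+8=10, c=3*2+0+8=14

10,14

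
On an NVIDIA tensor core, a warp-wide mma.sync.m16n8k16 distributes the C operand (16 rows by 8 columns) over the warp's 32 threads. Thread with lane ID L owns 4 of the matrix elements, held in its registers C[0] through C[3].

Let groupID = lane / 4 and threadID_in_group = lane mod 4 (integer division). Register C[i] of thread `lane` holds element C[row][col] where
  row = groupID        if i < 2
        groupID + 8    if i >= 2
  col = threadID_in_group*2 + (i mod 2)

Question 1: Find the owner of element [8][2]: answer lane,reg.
1,2

r: 8->gid=0,r8=1  c: 2->tid=1,i&1=0
L=0*4+1=1  i=1*2+0=2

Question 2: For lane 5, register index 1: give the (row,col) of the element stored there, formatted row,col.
5: gr=1,th=1
[1] (1+0,1*2+1) = (1,3)

1,3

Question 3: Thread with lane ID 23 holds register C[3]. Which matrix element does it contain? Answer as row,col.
lane 23: g=5 (23/4), t=3 (23%4)
i=3: r=5+8=13, c=3*2+1=7

13,7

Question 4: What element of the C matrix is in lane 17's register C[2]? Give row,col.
L=17->g=17>>2=4, t=17&3=1
[2]->row 4+8=12  col 1·2+0=2

12,2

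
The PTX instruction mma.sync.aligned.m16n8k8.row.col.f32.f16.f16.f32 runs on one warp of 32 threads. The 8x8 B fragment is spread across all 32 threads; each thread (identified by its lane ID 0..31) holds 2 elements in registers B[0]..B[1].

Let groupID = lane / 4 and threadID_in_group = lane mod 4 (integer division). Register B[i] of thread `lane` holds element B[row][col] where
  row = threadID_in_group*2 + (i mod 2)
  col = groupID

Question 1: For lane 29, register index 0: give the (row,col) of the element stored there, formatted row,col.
2,7

L=29→G=29>>2=7, T=29&3=1
[0]→row 1·2+0=2  col G=7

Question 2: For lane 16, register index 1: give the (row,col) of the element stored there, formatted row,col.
16: g=4,t=0
[1] (0*2+1,4) = (1,4)

1,4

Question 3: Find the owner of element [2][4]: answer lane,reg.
c:4=>grp=4  r:2=>tig=1,lo=0
L=4*4+1=17  i=0=0

17,0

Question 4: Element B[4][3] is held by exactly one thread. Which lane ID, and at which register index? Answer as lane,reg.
14,0

c: 3->gid=3  r: 4->tid=2,i&1=0
L=3*4+2=14  i=0=0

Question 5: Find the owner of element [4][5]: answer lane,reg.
22,0

c: 5->gid=5  r: 4->tid=2,i&1=0
L=5*4+2=22  i=0=0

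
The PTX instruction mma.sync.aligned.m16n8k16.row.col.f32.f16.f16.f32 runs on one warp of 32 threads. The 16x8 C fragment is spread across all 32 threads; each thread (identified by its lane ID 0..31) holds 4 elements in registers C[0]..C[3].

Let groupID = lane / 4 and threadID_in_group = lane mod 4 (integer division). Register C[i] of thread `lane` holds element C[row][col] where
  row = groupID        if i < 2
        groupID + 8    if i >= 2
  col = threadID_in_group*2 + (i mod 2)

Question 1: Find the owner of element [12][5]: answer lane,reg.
r:12=>grp=4,rB=1  c:5=>tig=2,lo=1
L=4*4+2=18  i=1*2+1=3

18,3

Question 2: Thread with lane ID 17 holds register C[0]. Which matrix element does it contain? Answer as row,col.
4,2

L=17->g=17>>2=4, t=17&3=1
[0]->row 4+0=4  col 1·2+0=2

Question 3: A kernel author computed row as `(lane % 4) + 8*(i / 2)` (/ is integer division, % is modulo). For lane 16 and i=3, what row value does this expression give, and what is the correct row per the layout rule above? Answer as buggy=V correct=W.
buggy=8 correct=12

`(lane % 4) + 8*(i / 2)`[16,3]→8
lane 16→16/4=4, 16 mod 4=0
i=3  r:4+8→12  c:2·0+1→1
row: 8 vs 12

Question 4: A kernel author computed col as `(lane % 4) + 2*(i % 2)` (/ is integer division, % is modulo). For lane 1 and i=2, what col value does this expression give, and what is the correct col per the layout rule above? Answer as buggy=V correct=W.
`(lane % 4) + 2*(i % 2)`[1,2]=>1
lane 1: grp=0 (1/4), tig=1 (1%4)
i=2: r=0+8=8, c=1*2+0=2
col: 1 vs 2

buggy=1 correct=2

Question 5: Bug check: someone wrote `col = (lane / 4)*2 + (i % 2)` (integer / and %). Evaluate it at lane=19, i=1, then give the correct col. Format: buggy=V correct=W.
`(lane / 4)*2 + (i % 2)`[19,1]=>9
lane 19: grp=4 (19/4), tig=3 (19%4)
i=1: r=4+0=4, c=3*2+1=7
col: 9 vs 7

buggy=9 correct=7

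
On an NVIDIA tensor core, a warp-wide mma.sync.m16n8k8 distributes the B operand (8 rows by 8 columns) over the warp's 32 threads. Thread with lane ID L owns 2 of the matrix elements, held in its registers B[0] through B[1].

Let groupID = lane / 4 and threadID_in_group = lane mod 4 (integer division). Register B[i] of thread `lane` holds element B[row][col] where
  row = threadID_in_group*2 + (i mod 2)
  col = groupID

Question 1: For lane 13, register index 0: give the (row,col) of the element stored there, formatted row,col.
2,3

lane 13: G=3 (13/4), T=1 (13%4)
i=0: r=1*2+0=2, c=G=3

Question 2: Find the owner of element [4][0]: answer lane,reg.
2,0

c=0→G=0  r=4→T=2,p=0
L=0*4+2=2  i=0=0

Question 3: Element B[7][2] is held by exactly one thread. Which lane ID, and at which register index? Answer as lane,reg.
c=2→G=2  r=7→T=3,p=1
L=2*4+3=11  i=1=1

11,1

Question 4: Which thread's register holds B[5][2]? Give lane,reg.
c=2→G=2  r=5→T=2,p=1
L=2*4+2=10  i=1=1

10,1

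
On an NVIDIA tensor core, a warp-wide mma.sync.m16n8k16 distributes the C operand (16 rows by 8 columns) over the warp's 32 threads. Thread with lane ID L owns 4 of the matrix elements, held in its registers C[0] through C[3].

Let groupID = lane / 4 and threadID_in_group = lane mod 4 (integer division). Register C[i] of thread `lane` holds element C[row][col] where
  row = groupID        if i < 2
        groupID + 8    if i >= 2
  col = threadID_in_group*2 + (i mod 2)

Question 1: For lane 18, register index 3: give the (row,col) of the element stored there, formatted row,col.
lane 18=>18/4=4, 18 mod 4=2
i=3  r:4+8=>12  c:2·2+1=>5

12,5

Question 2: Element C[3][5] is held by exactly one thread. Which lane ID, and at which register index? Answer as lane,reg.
14,1

r=3->g=3,rb=0  c=5->t=2,b0=1
L=3*4+2=14  i=0*2+1=1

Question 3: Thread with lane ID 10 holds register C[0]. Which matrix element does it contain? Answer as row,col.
lane 10: gid=2 (10/4), tid=2 (10%4)
i=0: r=2+0=2, c=2*2+0=4

2,4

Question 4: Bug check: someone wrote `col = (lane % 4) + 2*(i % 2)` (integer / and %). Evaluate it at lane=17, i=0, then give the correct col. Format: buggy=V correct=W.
`(lane % 4) + 2*(i % 2)`[17,0]⇒1
lane 17: gr=4 (17/4), th=1 (17%4)
i=0: r=4+0=4, c=1*2+0=2
col: 1 vs 2

buggy=1 correct=2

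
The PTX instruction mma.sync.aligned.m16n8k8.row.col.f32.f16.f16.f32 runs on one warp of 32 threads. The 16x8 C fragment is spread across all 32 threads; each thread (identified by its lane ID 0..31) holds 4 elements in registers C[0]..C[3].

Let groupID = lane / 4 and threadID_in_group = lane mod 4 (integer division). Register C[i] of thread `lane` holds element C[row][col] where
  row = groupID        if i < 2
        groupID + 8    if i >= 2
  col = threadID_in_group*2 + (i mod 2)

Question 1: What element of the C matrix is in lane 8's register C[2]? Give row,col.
8: gid=2,tid=0
[2] (2+8,0*2+0) = (10,0)

10,0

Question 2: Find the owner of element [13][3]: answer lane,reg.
r:13=>grp=5,rB=1  c:3=>tig=1,lo=1
L=5*4+1=21  i=1*2+1=3

21,3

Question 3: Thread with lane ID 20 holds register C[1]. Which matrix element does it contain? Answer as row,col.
20: gr=5,th=0
[1] (5+0,0*2+1) = (5,1)

5,1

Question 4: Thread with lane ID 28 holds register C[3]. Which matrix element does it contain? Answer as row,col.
15,1

L=28->g=28>>2=7, t=28&3=0
[3]->row 7+8=15  col 0·2+1=1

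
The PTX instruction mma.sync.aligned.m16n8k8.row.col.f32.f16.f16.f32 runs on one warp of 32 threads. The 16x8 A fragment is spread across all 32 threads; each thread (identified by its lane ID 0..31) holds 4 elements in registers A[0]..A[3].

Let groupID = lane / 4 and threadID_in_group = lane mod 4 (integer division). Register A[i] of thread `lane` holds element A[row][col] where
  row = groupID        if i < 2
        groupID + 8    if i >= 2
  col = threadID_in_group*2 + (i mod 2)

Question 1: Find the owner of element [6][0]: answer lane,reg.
24,0

r=6→G=6,rhi=0  c=0→T=0,p=0
L=6*4+0=24  i=0*2+0=0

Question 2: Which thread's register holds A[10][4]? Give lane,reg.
r=10->g=2,rb=1  c=4->t=2,b0=0
L=2*4+2=10  i=1*2+0=2

10,2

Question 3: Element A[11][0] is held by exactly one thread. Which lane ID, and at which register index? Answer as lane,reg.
12,2

r: 11->gid=3,r8=1  c: 0->tid=0,i&1=0
L=3*4+0=12  i=1*2+0=2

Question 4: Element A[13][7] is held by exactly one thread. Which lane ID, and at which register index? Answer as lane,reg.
23,3

r:13=>grp=5,rB=1  c:7=>tig=3,lo=1
L=5*4+3=23  i=1*2+1=3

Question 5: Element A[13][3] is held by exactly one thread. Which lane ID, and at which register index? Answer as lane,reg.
r=13→G=5,rhi=1  c=3→T=1,p=1
L=5*4+1=21  i=1*2+1=3

21,3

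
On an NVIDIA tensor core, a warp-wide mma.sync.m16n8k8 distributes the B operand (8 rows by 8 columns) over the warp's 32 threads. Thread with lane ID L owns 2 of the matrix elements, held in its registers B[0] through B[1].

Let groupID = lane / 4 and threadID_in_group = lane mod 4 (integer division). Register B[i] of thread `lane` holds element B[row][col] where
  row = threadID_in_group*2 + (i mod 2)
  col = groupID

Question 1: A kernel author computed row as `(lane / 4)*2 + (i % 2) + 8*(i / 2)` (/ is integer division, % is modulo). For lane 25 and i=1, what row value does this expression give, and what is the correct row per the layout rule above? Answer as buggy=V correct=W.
`(lane / 4)*2 + (i % 2) + 8*(i / 2)`[25,1]->13
L=25->g=25>>2=6, t=25&3=1
[1]->row 1·2+1=3  col g=6
row: 13 vs 3

buggy=13 correct=3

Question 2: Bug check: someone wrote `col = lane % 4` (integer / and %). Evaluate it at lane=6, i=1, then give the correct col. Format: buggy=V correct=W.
`lane % 4`[6,1]→2
L=6→G=6>>2=1, T=6&3=2
[1]→row 2·2+1=5  col G=1
col: 2 vs 1

buggy=2 correct=1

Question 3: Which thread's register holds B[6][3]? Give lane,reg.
c:3=>grp=3  r:6=>tig=3,lo=0
L=3*4+3=15  i=0=0

15,0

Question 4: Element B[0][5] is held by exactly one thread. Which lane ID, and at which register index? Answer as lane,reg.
20,0

c=5⇒gr=5  r=0⇒th=0,odd=0
L=5*4+0=20  i=0=0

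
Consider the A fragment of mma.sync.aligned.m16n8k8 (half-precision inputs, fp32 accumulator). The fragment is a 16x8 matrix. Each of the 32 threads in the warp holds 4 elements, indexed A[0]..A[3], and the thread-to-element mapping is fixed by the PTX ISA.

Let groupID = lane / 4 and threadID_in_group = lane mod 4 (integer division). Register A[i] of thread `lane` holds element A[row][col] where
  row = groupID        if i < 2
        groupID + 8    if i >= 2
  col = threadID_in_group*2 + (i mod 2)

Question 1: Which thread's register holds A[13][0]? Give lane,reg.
r: 13->gid=5,r8=1  c: 0->tid=0,i&1=0
L=5*4+0=20  i=1*2+0=2

20,2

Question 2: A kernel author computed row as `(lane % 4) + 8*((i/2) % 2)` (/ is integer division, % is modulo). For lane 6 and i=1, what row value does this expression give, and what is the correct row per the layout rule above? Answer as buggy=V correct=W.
buggy=2 correct=1

`(lane % 4) + 8*((i/2) % 2)`[6,1]⇒2
lane 6⇒6/4=1, 6 mod 4=2
i=1  r:1+0⇒1  c:2·2+1⇒5
row: 2 vs 1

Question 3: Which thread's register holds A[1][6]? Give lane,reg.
7,0

r: 1->gid=1,r8=0  c: 6->tid=3,i&1=0
L=1*4+3=7  i=0*2+0=0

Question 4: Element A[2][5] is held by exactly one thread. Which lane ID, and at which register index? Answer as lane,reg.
r: 2->gid=2,r8=0  c: 5->tid=2,i&1=1
L=2*4+2=10  i=0*2+1=1

10,1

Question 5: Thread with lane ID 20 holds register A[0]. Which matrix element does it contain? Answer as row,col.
lane 20: gid=5 (20/4), tid=0 (20%4)
i=0: r=5+0=5, c=0*2+0=0

5,0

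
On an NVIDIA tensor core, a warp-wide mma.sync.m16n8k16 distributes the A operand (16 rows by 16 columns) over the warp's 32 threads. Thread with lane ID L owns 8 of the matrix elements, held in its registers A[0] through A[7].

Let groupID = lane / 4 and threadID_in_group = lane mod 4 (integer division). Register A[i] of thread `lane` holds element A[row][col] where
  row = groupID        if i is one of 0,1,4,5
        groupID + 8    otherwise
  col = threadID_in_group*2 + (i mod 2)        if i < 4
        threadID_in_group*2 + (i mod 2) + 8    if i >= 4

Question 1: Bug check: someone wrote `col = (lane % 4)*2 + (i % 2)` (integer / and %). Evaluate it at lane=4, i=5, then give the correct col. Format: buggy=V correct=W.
buggy=1 correct=9

`(lane % 4)*2 + (i % 2)`[4,5]->1
lane 4: gid=1 (4/4), tid=0 (4%4)
i=5: r=1+0=1, c=0*2+1+8=9
col: 1 vs 9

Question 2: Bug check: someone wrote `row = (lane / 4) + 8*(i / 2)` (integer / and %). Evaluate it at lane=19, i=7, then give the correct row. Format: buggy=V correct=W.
buggy=28 correct=12

`(lane / 4) + 8*(i / 2)`[19,7]->28
L=19->g=19>>2=4, t=19&3=3
[7]->row 4+8=12  col 3·2+1+8=15
row: 28 vs 12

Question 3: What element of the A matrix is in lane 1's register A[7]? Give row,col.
1: gr=0,th=1
[7] (0+8,1*2+1+8) = (8,11)

8,11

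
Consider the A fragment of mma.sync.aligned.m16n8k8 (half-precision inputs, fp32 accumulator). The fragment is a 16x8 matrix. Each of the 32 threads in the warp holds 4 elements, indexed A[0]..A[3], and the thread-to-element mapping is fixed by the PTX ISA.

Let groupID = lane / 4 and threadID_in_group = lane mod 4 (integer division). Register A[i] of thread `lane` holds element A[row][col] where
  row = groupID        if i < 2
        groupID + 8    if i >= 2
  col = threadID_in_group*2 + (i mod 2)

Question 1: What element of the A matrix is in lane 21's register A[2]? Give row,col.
L=21⇒gr=21>>2=5, th=21&3=1
[2]⇒row 5+8=13  col 1·2+0=2

13,2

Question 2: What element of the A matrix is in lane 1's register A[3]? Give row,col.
lane 1: gr=0 (1/4), th=1 (1%4)
i=3: r=0+8=8, c=1*2+1=3

8,3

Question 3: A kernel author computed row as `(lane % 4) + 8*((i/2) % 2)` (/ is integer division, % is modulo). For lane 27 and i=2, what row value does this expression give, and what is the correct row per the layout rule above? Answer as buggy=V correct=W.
buggy=11 correct=14

`(lane % 4) + 8*((i/2) % 2)`[27,2]->11
27: gid=6,tid=3
[2] (6+8,3*2+0) = (14,6)
row: 11 vs 14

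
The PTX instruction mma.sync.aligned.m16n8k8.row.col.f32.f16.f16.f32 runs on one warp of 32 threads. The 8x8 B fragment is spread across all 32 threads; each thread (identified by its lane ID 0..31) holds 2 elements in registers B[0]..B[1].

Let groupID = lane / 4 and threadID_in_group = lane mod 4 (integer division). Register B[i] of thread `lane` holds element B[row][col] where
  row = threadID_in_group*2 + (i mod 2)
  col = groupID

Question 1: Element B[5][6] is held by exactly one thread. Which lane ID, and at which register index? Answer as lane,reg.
26,1

c:6=>grp=6  r:5=>tig=2,lo=1
L=6*4+2=26  i=1=1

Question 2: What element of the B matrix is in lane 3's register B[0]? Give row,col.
6,0

lane 3→3/4=0, 3 mod 4=3
i=0  r:2·3+0→6  c:0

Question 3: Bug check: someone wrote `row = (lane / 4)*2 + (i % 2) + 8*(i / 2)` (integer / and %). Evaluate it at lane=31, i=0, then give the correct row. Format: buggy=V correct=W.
buggy=14 correct=6

`(lane / 4)*2 + (i % 2) + 8*(i / 2)`[31,0]->14
lane 31->31/4=7, 31 mod 4=3
i=0  r:2·3+0->6  c:7
row: 14 vs 6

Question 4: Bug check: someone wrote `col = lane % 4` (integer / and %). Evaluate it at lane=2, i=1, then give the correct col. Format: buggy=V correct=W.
buggy=2 correct=0

`lane % 4`[2,1]->2
lane 2->2/4=0, 2 mod 4=2
i=1  r:2·2+1->5  c:0
col: 2 vs 0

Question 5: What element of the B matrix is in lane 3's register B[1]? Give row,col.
lane 3→3/4=0, 3 mod 4=3
i=1  r:2·3+1→7  c:0

7,0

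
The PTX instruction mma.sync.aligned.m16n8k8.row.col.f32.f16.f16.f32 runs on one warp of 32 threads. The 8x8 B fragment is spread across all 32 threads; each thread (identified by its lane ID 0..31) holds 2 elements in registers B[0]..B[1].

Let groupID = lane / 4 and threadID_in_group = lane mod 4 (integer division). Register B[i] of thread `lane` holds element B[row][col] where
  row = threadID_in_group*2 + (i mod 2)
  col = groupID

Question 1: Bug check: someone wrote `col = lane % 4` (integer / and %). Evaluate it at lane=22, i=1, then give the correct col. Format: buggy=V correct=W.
buggy=2 correct=5

`lane % 4`[22,1]=>2
L=22=>grp=22>>2=5, tig=22&3=2
[1]=>row 2·2+1=5  col grp=5
col: 2 vs 5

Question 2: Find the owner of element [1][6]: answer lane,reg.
24,1

c=6⇒gr=6  r=1⇒th=0,odd=1
L=6*4+0=24  i=1=1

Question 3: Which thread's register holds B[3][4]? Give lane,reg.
17,1

c=4->g=4  r=3->t=1,b0=1
L=4*4+1=17  i=1=1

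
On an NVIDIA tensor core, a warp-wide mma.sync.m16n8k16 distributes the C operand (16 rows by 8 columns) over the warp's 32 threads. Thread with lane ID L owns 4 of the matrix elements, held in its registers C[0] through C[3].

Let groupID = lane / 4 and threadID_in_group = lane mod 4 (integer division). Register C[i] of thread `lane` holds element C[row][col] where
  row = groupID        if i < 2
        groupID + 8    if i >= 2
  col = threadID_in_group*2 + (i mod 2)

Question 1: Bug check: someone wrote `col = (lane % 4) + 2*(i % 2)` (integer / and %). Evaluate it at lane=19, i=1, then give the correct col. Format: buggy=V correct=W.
buggy=5 correct=7

`(lane % 4) + 2*(i % 2)`[19,1]=>5
lane 19=>19/4=4, 19 mod 4=3
i=1  r:4+0=>4  c:2·3+1=>7
col: 5 vs 7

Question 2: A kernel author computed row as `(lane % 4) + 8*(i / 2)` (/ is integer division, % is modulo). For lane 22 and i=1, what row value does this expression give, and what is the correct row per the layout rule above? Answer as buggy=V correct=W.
buggy=2 correct=5

`(lane % 4) + 8*(i / 2)`[22,1]->2
22: gid=5,tid=2
[1] (5+0,2*2+1) = (5,5)
row: 2 vs 5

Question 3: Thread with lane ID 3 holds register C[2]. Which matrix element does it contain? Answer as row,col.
8,6

lane 3=>3/4=0, 3 mod 4=3
i=2  r:0+8=>8  c:2·3+0=>6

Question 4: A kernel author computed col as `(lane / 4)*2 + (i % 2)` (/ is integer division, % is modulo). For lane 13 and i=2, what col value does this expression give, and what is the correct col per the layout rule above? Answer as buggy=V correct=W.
buggy=6 correct=2

`(lane / 4)*2 + (i % 2)`[13,2]→6
lane 13: G=3 (13/4), T=1 (13%4)
i=2: r=3+8=11, c=1*2+0=2
col: 6 vs 2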